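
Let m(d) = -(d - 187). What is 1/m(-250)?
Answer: 1/437 ≈ 0.0022883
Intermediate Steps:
m(d) = 187 - d (m(d) = -(-187 + d) = 187 - d)
1/m(-250) = 1/(187 - 1*(-250)) = 1/(187 + 250) = 1/437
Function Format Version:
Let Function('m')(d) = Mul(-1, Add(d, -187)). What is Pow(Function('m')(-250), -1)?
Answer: Rational(1, 437) ≈ 0.0022883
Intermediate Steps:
Function('m')(d) = Add(187, Mul(-1, d)) (Function('m')(d) = Mul(-1, Add(-187, d)) = Add(187, Mul(-1, d)))
Pow(Function('m')(-250), -1) = Pow(Add(187, Mul(-1, -250)), -1) = Pow(Add(187, 250), -1) = Pow(437, -1) = Rational(1, 437)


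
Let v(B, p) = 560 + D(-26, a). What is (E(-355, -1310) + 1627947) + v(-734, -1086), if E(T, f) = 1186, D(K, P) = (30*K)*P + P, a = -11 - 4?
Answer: 1641378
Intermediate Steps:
a = -15
D(K, P) = P + 30*K*P (D(K, P) = 30*K*P + P = P + 30*K*P)
v(B, p) = 12245 (v(B, p) = 560 - 15*(1 + 30*(-26)) = 560 - 15*(1 - 780) = 560 - 15*(-779) = 560 + 11685 = 12245)
(E(-355, -1310) + 1627947) + v(-734, -1086) = (1186 + 1627947) + 12245 = 1629133 + 12245 = 1641378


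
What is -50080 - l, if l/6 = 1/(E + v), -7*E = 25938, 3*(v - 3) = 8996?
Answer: -740132194/14779 ≈ -50080.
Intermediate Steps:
v = 9005/3 (v = 3 + (1/3)*8996 = 3 + 8996/3 = 9005/3 ≈ 3001.7)
E = -25938/7 (E = -1/7*25938 = -25938/7 ≈ -3705.4)
l = -126/14779 (l = 6/(-25938/7 + 9005/3) = 6/(-14779/21) = 6*(-21/14779) = -126/14779 ≈ -0.0085256)
-50080 - l = -50080 - 1*(-126/14779) = -50080 + 126/14779 = -740132194/14779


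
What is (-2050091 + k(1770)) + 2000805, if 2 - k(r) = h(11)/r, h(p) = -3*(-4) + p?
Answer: -87232703/1770 ≈ -49284.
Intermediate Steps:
h(p) = 12 + p
k(r) = 2 - 23/r (k(r) = 2 - (12 + 11)/r = 2 - 23/r)
(-2050091 + k(1770)) + 2000805 = (-2050091 + (2 - 23/1770)) + 2000805 = (-2050091 + 3517/1770) + 2000805 = -3628657553/1770 + 2000805 = -87232703/1770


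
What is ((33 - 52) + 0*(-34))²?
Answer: 361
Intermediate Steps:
((33 - 52) + 0*(-34))² = (-19 + 0)² = (-19)² = 361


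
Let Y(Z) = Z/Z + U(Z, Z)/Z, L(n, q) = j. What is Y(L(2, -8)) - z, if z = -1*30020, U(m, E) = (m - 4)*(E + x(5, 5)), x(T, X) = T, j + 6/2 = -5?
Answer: 60033/2 ≈ 30017.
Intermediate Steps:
j = -8 (j = -3 - 5 = -8)
L(n, q) = -8
U(m, E) = (-4 + m)*(5 + E) (U(m, E) = (m - 4)*(E + 5) = (-4 + m)*(5 + E))
z = -30020
Y(Z) = 1 + (-20 + Z + Z**2)/Z (Y(Z) = Z/Z + (-20 - 4*Z + 5*Z + Z*Z)/Z = 1 + (-20 - 4*Z + 5*Z + Z**2)/Z = 1 + (-20 + Z + Z**2)/Z)
Y(L(2, -8)) - z = (2 - 8 - 20/(-8)) - 1*(-30020) = (2 - 8 - 20*(-1/8)) + 30020 = (2 - 8 + 5/2) + 30020 = -7/2 + 30020 = 60033/2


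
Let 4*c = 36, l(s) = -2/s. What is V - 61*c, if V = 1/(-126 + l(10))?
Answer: -346424/631 ≈ -549.01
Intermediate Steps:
V = -5/631 (V = 1/(-126 - 2/10) = 1/(-126 - 2*⅒) = 1/(-126 - ⅕) = 1/(-631/5) = -5/631 ≈ -0.0079239)
c = 9 (c = (¼)*36 = 9)
V - 61*c = -5/631 - 61*9 = -5/631 - 549 = -346424/631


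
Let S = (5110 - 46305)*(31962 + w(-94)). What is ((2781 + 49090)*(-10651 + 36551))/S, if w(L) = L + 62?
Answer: -3838454/3758161 ≈ -1.0214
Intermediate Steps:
w(L) = 62 + L
S = -1315356350 (S = (5110 - 46305)*(31962 + (62 - 94)) = -41195*(31962 - 32) = -41195*31930 = -1315356350)
((2781 + 49090)*(-10651 + 36551))/S = ((2781 + 49090)*(-10651 + 36551))/(-1315356350) = (51871*25900)*(-1/1315356350) = 1343458900*(-1/1315356350) = -3838454/3758161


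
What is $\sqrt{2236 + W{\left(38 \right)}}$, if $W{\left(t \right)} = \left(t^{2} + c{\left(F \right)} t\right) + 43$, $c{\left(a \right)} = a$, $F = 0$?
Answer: $\sqrt{3723} \approx 61.016$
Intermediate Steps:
$W{\left(t \right)} = 43 + t^{2}$ ($W{\left(t \right)} = \left(t^{2} + 0 t\right) + 43 = \left(t^{2} + 0\right) + 43 = t^{2} + 43 = 43 + t^{2}$)
$\sqrt{2236 + W{\left(38 \right)}} = \sqrt{2236 + \left(43 + 38^{2}\right)} = \sqrt{2236 + \left(43 + 1444\right)} = \sqrt{2236 + 1487} = \sqrt{3723}$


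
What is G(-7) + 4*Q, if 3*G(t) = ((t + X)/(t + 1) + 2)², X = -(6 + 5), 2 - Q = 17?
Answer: -155/3 ≈ -51.667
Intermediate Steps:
Q = -15 (Q = 2 - 1*17 = 2 - 17 = -15)
X = -11 (X = -1*11 = -11)
G(t) = (2 + (-11 + t)/(1 + t))²/3 (G(t) = ((t - 11)/(t + 1) + 2)²/3 = ((-11 + t)/(1 + t) + 2)²/3 = (2 + (-11 + t)/(1 + t))²/3)
G(-7) + 4*Q = 3*(-3 - 7)²/(1 - 7)² + 4*(-15) = 3*(-10)²/(-6)² - 60 = 3*(1/36)*100 - 60 = 25/3 - 60 = -155/3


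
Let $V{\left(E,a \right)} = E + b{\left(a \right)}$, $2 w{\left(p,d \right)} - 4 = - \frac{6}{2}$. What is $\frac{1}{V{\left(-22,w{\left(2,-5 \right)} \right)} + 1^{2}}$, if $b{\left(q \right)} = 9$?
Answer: $- \frac{1}{12} \approx -0.083333$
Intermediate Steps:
$w{\left(p,d \right)} = \frac{1}{2}$ ($w{\left(p,d \right)} = 2 + \frac{\left(-6\right) \frac{1}{2}}{2} = 2 + \frac{1}{2} \left(-3\right) = 2 - \frac{3}{2} = \frac{1}{2}$)
$V{\left(E,a \right)} = 9 + E$ ($V{\left(E,a \right)} = E + 9 = 9 + E$)
$\frac{1}{V{\left(-22,w{\left(2,-5 \right)} \right)} + 1^{2}} = \frac{1}{\left(9 - 22\right) + 1^{2}} = \frac{1}{-13 + 1} = \frac{1}{-12} = - \frac{1}{12}$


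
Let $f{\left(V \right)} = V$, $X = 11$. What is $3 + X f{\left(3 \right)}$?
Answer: $36$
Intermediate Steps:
$3 + X f{\left(3 \right)} = 3 + 11 \cdot 3 = 3 + 33 = 36$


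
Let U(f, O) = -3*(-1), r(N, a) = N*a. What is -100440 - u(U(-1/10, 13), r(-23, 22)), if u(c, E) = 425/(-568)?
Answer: -57049495/568 ≈ -1.0044e+5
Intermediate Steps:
U(f, O) = 3
u(c, E) = -425/568 (u(c, E) = 425*(-1/568) = -425/568)
-100440 - u(U(-1/10, 13), r(-23, 22)) = -100440 - 1*(-425/568) = -100440 + 425/568 = -57049495/568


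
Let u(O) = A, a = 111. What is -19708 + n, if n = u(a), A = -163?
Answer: -19871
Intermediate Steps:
u(O) = -163
n = -163
-19708 + n = -19708 - 163 = -19871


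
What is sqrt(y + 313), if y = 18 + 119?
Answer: 15*sqrt(2) ≈ 21.213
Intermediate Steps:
y = 137
sqrt(y + 313) = sqrt(137 + 313) = sqrt(450) = 15*sqrt(2)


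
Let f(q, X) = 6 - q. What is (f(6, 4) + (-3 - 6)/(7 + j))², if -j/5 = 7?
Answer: 81/784 ≈ 0.10332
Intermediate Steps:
j = -35 (j = -5*7 = -35)
(f(6, 4) + (-3 - 6)/(7 + j))² = ((6 - 1*6) + (-3 - 6)/(7 - 35))² = ((6 - 6) - 9/(-28))² = (0 - 9*(-1/28))² = (0 + 9/28)² = (9/28)² = 81/784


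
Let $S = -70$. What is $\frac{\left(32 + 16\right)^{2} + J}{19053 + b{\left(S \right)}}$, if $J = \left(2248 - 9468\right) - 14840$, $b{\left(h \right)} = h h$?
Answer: $- \frac{19756}{23953} \approx -0.82478$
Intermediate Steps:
$b{\left(h \right)} = h^{2}$
$J = -22060$ ($J = -7220 - 14840 = -22060$)
$\frac{\left(32 + 16\right)^{2} + J}{19053 + b{\left(S \right)}} = \frac{\left(32 + 16\right)^{2} - 22060}{19053 + \left(-70\right)^{2}} = \frac{48^{2} - 22060}{19053 + 4900} = \frac{2304 - 22060}{23953} = \left(-19756\right) \frac{1}{23953} = - \frac{19756}{23953}$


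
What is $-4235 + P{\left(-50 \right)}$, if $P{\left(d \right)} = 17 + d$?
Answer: $-4268$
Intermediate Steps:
$-4235 + P{\left(-50 \right)} = -4235 + \left(17 - 50\right) = -4235 - 33 = -4268$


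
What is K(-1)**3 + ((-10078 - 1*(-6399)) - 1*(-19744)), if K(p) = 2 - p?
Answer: 16092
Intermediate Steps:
K(-1)**3 + ((-10078 - 1*(-6399)) - 1*(-19744)) = (2 - 1*(-1))**3 + ((-10078 - 1*(-6399)) - 1*(-19744)) = (2 + 1)**3 + ((-10078 + 6399) + 19744) = 3**3 + (-3679 + 19744) = 27 + 16065 = 16092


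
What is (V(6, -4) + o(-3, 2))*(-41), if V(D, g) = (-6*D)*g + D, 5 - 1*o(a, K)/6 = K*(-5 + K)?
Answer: -8856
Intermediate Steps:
o(a, K) = 30 - 6*K*(-5 + K)
V(D, g) = D - 6*D*g (V(D, g) = -6*D*g + D = D - 6*D*g)
(V(6, -4) + o(-3, 2))*(-41) = (6*(1 - 6*(-4)) + (30 - 6*2² + 30*2))*(-41) = (6*(1 + 24) + (30 - 6*4 + 60))*(-41) = (6*25 + (30 - 24 + 60))*(-41) = (150 + 66)*(-41) = 216*(-41) = -8856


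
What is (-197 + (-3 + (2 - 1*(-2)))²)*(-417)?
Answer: 81732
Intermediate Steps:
(-197 + (-3 + (2 - 1*(-2)))²)*(-417) = (-197 + (-3 + (2 + 2))²)*(-417) = (-197 + (-3 + 4)²)*(-417) = (-197 + 1²)*(-417) = (-197 + 1)*(-417) = -196*(-417) = 81732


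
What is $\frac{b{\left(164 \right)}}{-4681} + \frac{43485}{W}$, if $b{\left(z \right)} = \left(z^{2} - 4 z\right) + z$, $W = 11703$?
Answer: $- \frac{35150909}{18260581} \approx -1.925$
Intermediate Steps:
$b{\left(z \right)} = z^{2} - 3 z$
$\frac{b{\left(164 \right)}}{-4681} + \frac{43485}{W} = \frac{164 \left(-3 + 164\right)}{-4681} + \frac{43485}{11703} = 164 \cdot 161 \left(- \frac{1}{4681}\right) + 43485 \cdot \frac{1}{11703} = 26404 \left(- \frac{1}{4681}\right) + \frac{14495}{3901} = - \frac{26404}{4681} + \frac{14495}{3901} = - \frac{35150909}{18260581}$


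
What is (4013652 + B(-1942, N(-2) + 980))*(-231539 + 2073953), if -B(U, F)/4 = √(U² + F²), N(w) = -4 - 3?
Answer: 7394808635928 - 7369656*√4718093 ≈ 7.3788e+12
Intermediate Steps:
N(w) = -7
B(U, F) = -4*√(F² + U²) (B(U, F) = -4*√(U² + F²) = -4*√(F² + U²))
(4013652 + B(-1942, N(-2) + 980))*(-231539 + 2073953) = (4013652 - 4*√((-7 + 980)² + (-1942)²))*(-231539 + 2073953) = (4013652 - 4*√(973² + 3771364))*1842414 = (4013652 - 4*√(946729 + 3771364))*1842414 = (4013652 - 4*√4718093)*1842414 = 7394808635928 - 7369656*√4718093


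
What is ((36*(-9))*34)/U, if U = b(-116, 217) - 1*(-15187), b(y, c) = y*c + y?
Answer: 3672/3367 ≈ 1.0906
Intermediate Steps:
b(y, c) = y + c*y (b(y, c) = c*y + y = y + c*y)
U = -10101 (U = -116*(1 + 217) - 1*(-15187) = -116*218 + 15187 = -25288 + 15187 = -10101)
((36*(-9))*34)/U = ((36*(-9))*34)/(-10101) = -324*34*(-1/10101) = -11016*(-1/10101) = 3672/3367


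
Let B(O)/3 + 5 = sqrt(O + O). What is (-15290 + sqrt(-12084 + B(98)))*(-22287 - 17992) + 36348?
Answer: 615902258 - 40279*I*sqrt(12057) ≈ 6.159e+8 - 4.4228e+6*I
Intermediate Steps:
B(O) = -15 + 3*sqrt(2)*sqrt(O) (B(O) = -15 + 3*sqrt(O + O) = -15 + 3*sqrt(2*O) = -15 + 3*(sqrt(2)*sqrt(O)) = -15 + 3*sqrt(2)*sqrt(O))
(-15290 + sqrt(-12084 + B(98)))*(-22287 - 17992) + 36348 = (-15290 + sqrt(-12084 + (-15 + 3*sqrt(2)*sqrt(98))))*(-22287 - 17992) + 36348 = (-15290 + sqrt(-12084 + (-15 + 3*sqrt(2)*(7*sqrt(2)))))*(-40279) + 36348 = (-15290 + sqrt(-12084 + (-15 + 42)))*(-40279) + 36348 = (-15290 + sqrt(-12084 + 27))*(-40279) + 36348 = (-15290 + sqrt(-12057))*(-40279) + 36348 = (-15290 + I*sqrt(12057))*(-40279) + 36348 = (615865910 - 40279*I*sqrt(12057)) + 36348 = 615902258 - 40279*I*sqrt(12057)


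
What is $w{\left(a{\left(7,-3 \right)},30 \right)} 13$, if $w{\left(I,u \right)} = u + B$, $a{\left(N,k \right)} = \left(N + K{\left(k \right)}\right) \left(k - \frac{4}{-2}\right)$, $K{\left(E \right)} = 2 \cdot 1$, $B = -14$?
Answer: $208$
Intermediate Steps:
$K{\left(E \right)} = 2$
$a{\left(N,k \right)} = \left(2 + N\right) \left(2 + k\right)$ ($a{\left(N,k \right)} = \left(N + 2\right) \left(k - \frac{4}{-2}\right) = \left(2 + N\right) \left(k - -2\right) = \left(2 + N\right) \left(k + 2\right) = \left(2 + N\right) \left(2 + k\right)$)
$w{\left(I,u \right)} = -14 + u$ ($w{\left(I,u \right)} = u - 14 = -14 + u$)
$w{\left(a{\left(7,-3 \right)},30 \right)} 13 = \left(-14 + 30\right) 13 = 16 \cdot 13 = 208$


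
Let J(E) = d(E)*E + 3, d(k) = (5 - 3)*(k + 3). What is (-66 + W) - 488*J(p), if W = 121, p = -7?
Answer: -28737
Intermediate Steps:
d(k) = 6 + 2*k (d(k) = 2*(3 + k) = 6 + 2*k)
J(E) = 3 + E*(6 + 2*E) (J(E) = (6 + 2*E)*E + 3 = E*(6 + 2*E) + 3 = 3 + E*(6 + 2*E))
(-66 + W) - 488*J(p) = (-66 + 121) - 488*(3 + 2*(-7)*(3 - 7)) = 55 - 488*(3 + 2*(-7)*(-4)) = 55 - 488*(3 + 56) = 55 - 488*59 = 55 - 28792 = -28737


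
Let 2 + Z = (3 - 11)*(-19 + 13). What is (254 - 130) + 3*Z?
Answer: 262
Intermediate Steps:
Z = 46 (Z = -2 + (3 - 11)*(-19 + 13) = -2 - 8*(-6) = -2 + 48 = 46)
(254 - 130) + 3*Z = (254 - 130) + 3*46 = 124 + 138 = 262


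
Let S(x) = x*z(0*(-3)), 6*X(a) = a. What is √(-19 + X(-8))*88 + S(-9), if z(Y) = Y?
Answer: 88*I*√183/3 ≈ 396.81*I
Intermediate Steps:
X(a) = a/6
S(x) = 0 (S(x) = x*(0*(-3)) = x*0 = 0)
√(-19 + X(-8))*88 + S(-9) = √(-19 + (⅙)*(-8))*88 + 0 = √(-19 - 4/3)*88 + 0 = √(-61/3)*88 + 0 = (I*√183/3)*88 + 0 = 88*I*√183/3 + 0 = 88*I*√183/3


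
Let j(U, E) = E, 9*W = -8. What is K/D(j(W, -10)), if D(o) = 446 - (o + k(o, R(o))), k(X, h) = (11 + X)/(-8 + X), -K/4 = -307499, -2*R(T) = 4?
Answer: 22139928/8209 ≈ 2697.0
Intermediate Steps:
W = -8/9 (W = (⅑)*(-8) = -8/9 ≈ -0.88889)
R(T) = -2 (R(T) = -½*4 = -2)
K = 1229996 (K = -4*(-307499) = 1229996)
k(X, h) = (11 + X)/(-8 + X)
D(o) = 446 - o - (11 + o)/(-8 + o) (D(o) = 446 - (o + (11 + o)/(-8 + o)) = 446 + (-o - (11 + o)/(-8 + o)) = 446 - o - (11 + o)/(-8 + o))
K/D(j(W, -10)) = 1229996/(((-3579 - 1*(-10)² + 453*(-10))/(-8 - 10))) = 1229996/(((-3579 - 1*100 - 4530)/(-18))) = 1229996/((-(-3579 - 100 - 4530)/18)) = 1229996/((-1/18*(-8209))) = 1229996/(8209/18) = 1229996*(18/8209) = 22139928/8209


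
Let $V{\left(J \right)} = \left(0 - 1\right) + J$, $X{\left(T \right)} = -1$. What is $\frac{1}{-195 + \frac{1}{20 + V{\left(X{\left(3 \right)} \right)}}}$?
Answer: $- \frac{18}{3509} \approx -0.0051297$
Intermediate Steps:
$V{\left(J \right)} = -1 + J$
$\frac{1}{-195 + \frac{1}{20 + V{\left(X{\left(3 \right)} \right)}}} = \frac{1}{-195 + \frac{1}{20 - 2}} = \frac{1}{-195 + \frac{1}{18}} = \frac{1}{- \frac{3509}{18}} = - \frac{18}{3509}$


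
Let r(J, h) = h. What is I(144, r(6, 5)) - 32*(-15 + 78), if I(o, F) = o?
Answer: -1872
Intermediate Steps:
I(144, r(6, 5)) - 32*(-15 + 78) = 144 - 32*(-15 + 78) = 144 - 32*63 = 144 - 1*2016 = 144 - 2016 = -1872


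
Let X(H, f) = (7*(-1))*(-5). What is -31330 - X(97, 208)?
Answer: -31365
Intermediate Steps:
X(H, f) = 35 (X(H, f) = -7*(-5) = 35)
-31330 - X(97, 208) = -31330 - 1*35 = -31330 - 35 = -31365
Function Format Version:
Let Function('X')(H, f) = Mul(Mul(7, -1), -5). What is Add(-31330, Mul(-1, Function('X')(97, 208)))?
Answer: -31365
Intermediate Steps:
Function('X')(H, f) = 35 (Function('X')(H, f) = Mul(-7, -5) = 35)
Add(-31330, Mul(-1, Function('X')(97, 208))) = Add(-31330, Mul(-1, 35)) = Add(-31330, -35) = -31365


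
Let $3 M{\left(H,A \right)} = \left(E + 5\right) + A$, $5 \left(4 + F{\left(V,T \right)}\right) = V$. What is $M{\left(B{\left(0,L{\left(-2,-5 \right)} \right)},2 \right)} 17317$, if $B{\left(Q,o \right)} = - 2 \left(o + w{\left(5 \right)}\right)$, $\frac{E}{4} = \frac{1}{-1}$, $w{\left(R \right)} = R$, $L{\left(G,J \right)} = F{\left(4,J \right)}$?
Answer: $17317$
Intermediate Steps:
$F{\left(V,T \right)} = -4 + \frac{V}{5}$
$L{\left(G,J \right)} = - \frac{16}{5}$ ($L{\left(G,J \right)} = -4 + \frac{1}{5} \cdot 4 = -4 + \frac{4}{5} = - \frac{16}{5}$)
$E = -4$ ($E = \frac{4}{-1} = 4 \left(-1\right) = -4$)
$B{\left(Q,o \right)} = -10 - 2 o$ ($B{\left(Q,o \right)} = - 2 \left(o + 5\right) = - 2 \left(5 + o\right) = -10 - 2 o$)
$M{\left(H,A \right)} = \frac{1}{3} + \frac{A}{3}$ ($M{\left(H,A \right)} = \frac{\left(-4 + 5\right) + A}{3} = \frac{1 + A}{3} = \frac{1}{3} + \frac{A}{3}$)
$M{\left(B{\left(0,L{\left(-2,-5 \right)} \right)},2 \right)} 17317 = \left(\frac{1}{3} + \frac{1}{3} \cdot 2\right) 17317 = \left(\frac{1}{3} + \frac{2}{3}\right) 17317 = 1 \cdot 17317 = 17317$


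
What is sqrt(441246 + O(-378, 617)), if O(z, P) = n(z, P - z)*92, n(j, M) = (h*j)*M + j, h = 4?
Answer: I*sqrt(138002010) ≈ 11747.0*I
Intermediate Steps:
n(j, M) = j + 4*M*j (n(j, M) = (4*j)*M + j = 4*M*j + j = j + 4*M*j)
O(z, P) = 92*z*(1 - 4*z + 4*P) (O(z, P) = (z*(1 + 4*(P - z)))*92 = (z*(1 + (-4*z + 4*P)))*92 = (z*(1 - 4*z + 4*P))*92 = 92*z*(1 - 4*z + 4*P))
sqrt(441246 + O(-378, 617)) = sqrt(441246 + 92*(-378)*(1 - 4*(-378) + 4*617)) = sqrt(441246 + 92*(-378)*(1 + 1512 + 2468)) = sqrt(441246 + 92*(-378)*3981) = sqrt(441246 - 138443256) = sqrt(-138002010) = I*sqrt(138002010)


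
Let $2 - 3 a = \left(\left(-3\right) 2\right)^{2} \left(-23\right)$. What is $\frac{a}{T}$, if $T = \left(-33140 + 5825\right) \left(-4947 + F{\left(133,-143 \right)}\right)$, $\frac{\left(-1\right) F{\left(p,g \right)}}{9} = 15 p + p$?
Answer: $\frac{166}{394958511} \approx 4.203 \cdot 10^{-7}$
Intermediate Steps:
$F{\left(p,g \right)} = - 144 p$ ($F{\left(p,g \right)} = - 9 \left(15 p + p\right) = - 9 \cdot 16 p = - 144 p$)
$T = 658264185$ ($T = \left(-33140 + 5825\right) \left(-4947 - 19152\right) = - 27315 \left(-4947 - 19152\right) = \left(-27315\right) \left(-24099\right) = 658264185$)
$a = \frac{830}{3}$ ($a = \frac{2}{3} - \frac{\left(\left(-3\right) 2\right)^{2} \left(-23\right)}{3} = \frac{2}{3} - \frac{\left(-6\right)^{2} \left(-23\right)}{3} = \frac{2}{3} - \frac{36 \left(-23\right)}{3} = \frac{2}{3} - -276 = \frac{2}{3} + 276 = \frac{830}{3} \approx 276.67$)
$\frac{a}{T} = \frac{830}{3 \cdot 658264185} = \frac{830}{3} \cdot \frac{1}{658264185} = \frac{166}{394958511}$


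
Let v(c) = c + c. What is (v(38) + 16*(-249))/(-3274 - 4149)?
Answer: 3908/7423 ≈ 0.52647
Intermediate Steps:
v(c) = 2*c
(v(38) + 16*(-249))/(-3274 - 4149) = (2*38 + 16*(-249))/(-3274 - 4149) = (76 - 3984)/(-7423) = -3908*(-1/7423) = 3908/7423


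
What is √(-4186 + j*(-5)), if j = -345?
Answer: I*√2461 ≈ 49.608*I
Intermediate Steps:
√(-4186 + j*(-5)) = √(-4186 - 345*(-5)) = √(-4186 + 1725) = √(-2461) = I*√2461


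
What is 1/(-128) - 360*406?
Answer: -18708481/128 ≈ -1.4616e+5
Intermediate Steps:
1/(-128) - 360*406 = -1/128 - 146160 = -18708481/128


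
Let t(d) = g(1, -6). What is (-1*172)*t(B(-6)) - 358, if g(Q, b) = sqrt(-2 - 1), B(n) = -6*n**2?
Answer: -358 - 172*I*sqrt(3) ≈ -358.0 - 297.91*I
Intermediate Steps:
g(Q, b) = I*sqrt(3) (g(Q, b) = sqrt(-3) = I*sqrt(3))
t(d) = I*sqrt(3)
(-1*172)*t(B(-6)) - 358 = (-1*172)*(I*sqrt(3)) - 358 = -172*I*sqrt(3) - 358 = -358 - 172*I*sqrt(3)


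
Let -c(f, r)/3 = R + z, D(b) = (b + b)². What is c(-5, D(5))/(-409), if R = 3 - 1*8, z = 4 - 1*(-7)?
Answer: 18/409 ≈ 0.044010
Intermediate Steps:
z = 11 (z = 4 + 7 = 11)
R = -5 (R = 3 - 8 = -5)
D(b) = 4*b² (D(b) = (2*b)² = 4*b²)
c(f, r) = -18 (c(f, r) = -3*(-5 + 11) = -3*6 = -18)
c(-5, D(5))/(-409) = -18/(-409) = -18*(-1/409) = 18/409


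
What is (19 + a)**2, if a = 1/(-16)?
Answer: 91809/256 ≈ 358.63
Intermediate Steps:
a = -1/16 ≈ -0.062500
(19 + a)**2 = (19 - 1/16)**2 = (303/16)**2 = 91809/256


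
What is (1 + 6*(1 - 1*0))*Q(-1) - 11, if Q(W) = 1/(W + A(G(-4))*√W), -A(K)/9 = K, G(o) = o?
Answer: -14274/1297 - 252*I/1297 ≈ -11.005 - 0.19429*I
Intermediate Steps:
A(K) = -9*K
Q(W) = 1/(W + 36*√W) (Q(W) = 1/(W + (-9*(-4))*√W) = 1/(W + 36*√W))
(1 + 6*(1 - 1*0))*Q(-1) - 11 = (1 + 6*(1 - 1*0))/(-1 + 36*√(-1)) - 11 = (1 + 6*(1 + 0))/(-1 + 36*I) - 11 = (1 + 6*1)*((-1 - 36*I)/1297) - 11 = (1 + 6)*((-1 - 36*I)/1297) - 11 = 7*((-1 - 36*I)/1297) - 11 = 7*(-1 - 36*I)/1297 - 11 = -11 + 7*(-1 - 36*I)/1297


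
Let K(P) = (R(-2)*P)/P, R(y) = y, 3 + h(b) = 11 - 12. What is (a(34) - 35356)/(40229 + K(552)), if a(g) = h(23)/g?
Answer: -601054/683859 ≈ -0.87891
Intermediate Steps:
h(b) = -4 (h(b) = -3 + (11 - 12) = -3 - 1 = -4)
a(g) = -4/g
K(P) = -2 (K(P) = (-2*P)/P = -2)
(a(34) - 35356)/(40229 + K(552)) = (-4/34 - 35356)/(40229 - 2) = (-4*1/34 - 35356)/40227 = (-2/17 - 35356)*(1/40227) = -601054/17*1/40227 = -601054/683859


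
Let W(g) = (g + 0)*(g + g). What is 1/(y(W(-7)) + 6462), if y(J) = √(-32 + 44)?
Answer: 1077/6959572 - √3/20878716 ≈ 0.00015467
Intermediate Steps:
W(g) = 2*g² (W(g) = g*(2*g) = 2*g²)
y(J) = 2*√3 (y(J) = √12 = 2*√3)
1/(y(W(-7)) + 6462) = 1/(2*√3 + 6462) = 1/(6462 + 2*√3)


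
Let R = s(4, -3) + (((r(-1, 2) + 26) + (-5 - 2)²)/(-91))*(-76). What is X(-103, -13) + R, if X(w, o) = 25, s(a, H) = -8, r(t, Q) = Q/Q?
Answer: 7323/91 ≈ 80.473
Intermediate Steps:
r(t, Q) = 1
R = 5048/91 (R = -8 + (((1 + 26) + (-5 - 2)²)/(-91))*(-76) = -8 + ((27 + (-7)²)*(-1/91))*(-76) = -8 + ((27 + 49)*(-1/91))*(-76) = -8 + (76*(-1/91))*(-76) = -8 - 76/91*(-76) = -8 + 5776/91 = 5048/91 ≈ 55.473)
X(-103, -13) + R = 25 + 5048/91 = 7323/91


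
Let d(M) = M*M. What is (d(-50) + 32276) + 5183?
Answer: 39959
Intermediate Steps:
d(M) = M²
(d(-50) + 32276) + 5183 = ((-50)² + 32276) + 5183 = (2500 + 32276) + 5183 = 34776 + 5183 = 39959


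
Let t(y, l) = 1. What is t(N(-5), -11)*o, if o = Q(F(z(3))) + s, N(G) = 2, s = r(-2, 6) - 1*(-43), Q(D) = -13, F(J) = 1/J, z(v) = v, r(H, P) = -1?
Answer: 29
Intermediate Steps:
s = 42 (s = -1 - 1*(-43) = -1 + 43 = 42)
o = 29 (o = -13 + 42 = 29)
t(N(-5), -11)*o = 1*29 = 29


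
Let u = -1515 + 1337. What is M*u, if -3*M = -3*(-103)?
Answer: 18334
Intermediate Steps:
M = -103 (M = -(-1)*(-103) = -1/3*309 = -103)
u = -178
M*u = -103*(-178) = 18334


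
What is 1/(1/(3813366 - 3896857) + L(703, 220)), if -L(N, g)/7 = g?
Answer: -83491/128576141 ≈ -0.00064935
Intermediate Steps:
L(N, g) = -7*g
1/(1/(3813366 - 3896857) + L(703, 220)) = 1/(1/(3813366 - 3896857) - 7*220) = 1/(1/(-83491) - 1540) = 1/(-1/83491 - 1540) = 1/(-128576141/83491) = -83491/128576141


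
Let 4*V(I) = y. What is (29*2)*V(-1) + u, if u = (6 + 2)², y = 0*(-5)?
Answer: 64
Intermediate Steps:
y = 0
V(I) = 0 (V(I) = (¼)*0 = 0)
u = 64 (u = 8² = 64)
(29*2)*V(-1) + u = (29*2)*0 + 64 = 58*0 + 64 = 0 + 64 = 64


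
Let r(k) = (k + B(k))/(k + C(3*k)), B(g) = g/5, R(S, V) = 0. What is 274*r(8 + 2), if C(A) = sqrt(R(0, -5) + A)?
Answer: 3288/7 - 1644*sqrt(30)/35 ≈ 212.44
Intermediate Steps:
B(g) = g/5 (B(g) = g*(1/5) = g/5)
C(A) = sqrt(A) (C(A) = sqrt(0 + A) = sqrt(A))
r(k) = 6*k/(5*(k + sqrt(3)*sqrt(k))) (r(k) = (k + k/5)/(k + sqrt(3*k)) = (6*k/5)/(k + sqrt(3)*sqrt(k)) = 6*k/(5*(k + sqrt(3)*sqrt(k))))
274*r(8 + 2) = 274*(6*(8 + 2)/(5*((8 + 2) + sqrt(3)*sqrt(8 + 2)))) = 274*((6/5)*10/(10 + sqrt(3)*sqrt(10))) = 274*((6/5)*10/(10 + sqrt(30))) = 274*(12/(10 + sqrt(30))) = 3288/(10 + sqrt(30))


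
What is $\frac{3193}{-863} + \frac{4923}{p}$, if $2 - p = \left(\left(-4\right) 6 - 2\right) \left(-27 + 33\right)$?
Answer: $\frac{3744055}{136354} \approx 27.458$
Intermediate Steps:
$p = 158$ ($p = 2 - \left(\left(-4\right) 6 - 2\right) \left(-27 + 33\right) = 2 - \left(-24 - 2\right) 6 = 2 - \left(-26\right) 6 = 2 - -156 = 2 + 156 = 158$)
$\frac{3193}{-863} + \frac{4923}{p} = \frac{3193}{-863} + \frac{4923}{158} = 3193 \left(- \frac{1}{863}\right) + 4923 \cdot \frac{1}{158} = - \frac{3193}{863} + \frac{4923}{158} = \frac{3744055}{136354}$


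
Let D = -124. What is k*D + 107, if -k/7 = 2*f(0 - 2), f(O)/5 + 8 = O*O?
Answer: -34613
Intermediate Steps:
f(O) = -40 + 5*O² (f(O) = -40 + 5*(O*O) = -40 + 5*O²)
k = 280 (k = -14*(-40 + 5*(0 - 2)²) = -14*(-40 + 5*(-2)²) = -14*(-40 + 5*4) = -14*(-40 + 20) = -14*(-20) = -7*(-40) = 280)
k*D + 107 = 280*(-124) + 107 = -34720 + 107 = -34613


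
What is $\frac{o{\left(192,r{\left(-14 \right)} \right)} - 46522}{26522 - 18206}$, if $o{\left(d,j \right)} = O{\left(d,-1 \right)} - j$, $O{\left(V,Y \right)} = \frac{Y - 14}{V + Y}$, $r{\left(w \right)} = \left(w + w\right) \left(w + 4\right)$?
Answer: $- \frac{8939197}{1588356} \approx -5.628$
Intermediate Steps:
$r{\left(w \right)} = 2 w \left(4 + w\right)$
$O{\left(V,Y \right)} = \frac{-14 + Y}{V + Y}$
$o{\left(d,j \right)} = - j - \frac{15}{-1 + d}$ ($o{\left(d,j \right)} = \frac{-14 - 1}{d - 1} - j = \frac{1}{-1 + d} \left(-15\right) - j = - \frac{15}{-1 + d} - j = - j - \frac{15}{-1 + d}$)
$\frac{o{\left(192,r{\left(-14 \right)} \right)} - 46522}{26522 - 18206} = \frac{\frac{-15 + 2 \left(-14\right) \left(4 - 14\right) - 192 \cdot 2 \left(-14\right) \left(4 - 14\right)}{-1 + 192} - 46522}{26522 - 18206} = \frac{\frac{-15 + 2 \left(-14\right) \left(-10\right) - 192 \cdot 2 \left(-14\right) \left(-10\right)}{191} - 46522}{8316} = \left(\frac{-15 + 280 - 192 \cdot 280}{191} - 46522\right) \frac{1}{8316} = \left(\frac{-15 + 280 - 53760}{191} - 46522\right) \frac{1}{8316} = \left(\frac{1}{191} \left(-53495\right) - 46522\right) \frac{1}{8316} = \left(- \frac{53495}{191} - 46522\right) \frac{1}{8316} = \left(- \frac{8939197}{191}\right) \frac{1}{8316} = - \frac{8939197}{1588356}$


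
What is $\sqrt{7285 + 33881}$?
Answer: $3 \sqrt{4574} \approx 202.89$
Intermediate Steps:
$\sqrt{7285 + 33881} = \sqrt{41166} = 3 \sqrt{4574}$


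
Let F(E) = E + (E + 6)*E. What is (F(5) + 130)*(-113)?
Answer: -21470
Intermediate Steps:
F(E) = E + E*(6 + E) (F(E) = E + (6 + E)*E = E + E*(6 + E))
(F(5) + 130)*(-113) = (5*(7 + 5) + 130)*(-113) = (5*12 + 130)*(-113) = (60 + 130)*(-113) = 190*(-113) = -21470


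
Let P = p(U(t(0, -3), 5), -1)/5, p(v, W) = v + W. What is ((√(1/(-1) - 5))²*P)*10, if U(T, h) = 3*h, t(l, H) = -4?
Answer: -168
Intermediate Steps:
p(v, W) = W + v
P = 14/5 (P = (-1 + 3*5)/5 = (-1 + 15)*(⅕) = 14*(⅕) = 14/5 ≈ 2.8000)
((√(1/(-1) - 5))²*P)*10 = ((√(1/(-1) - 5))²*(14/5))*10 = ((√(-1 - 5))²*(14/5))*10 = ((√(-6))²*(14/5))*10 = ((I*√6)²*(14/5))*10 = -6*14/5*10 = -84/5*10 = -168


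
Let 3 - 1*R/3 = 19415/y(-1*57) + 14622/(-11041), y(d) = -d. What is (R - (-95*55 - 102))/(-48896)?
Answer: -905853183/10257353984 ≈ -0.088313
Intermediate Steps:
R = -211639550/209779 (R = 9 - 3*(19415/((-(-1)*57)) + 14622/(-11041)) = 9 - 3*(19415/((-1*(-57))) + 14622*(-1/11041)) = 9 - 3*(19415/57 - 14622/11041) = 9 - 3*213527561/629337 = 9 - 213527561/209779 = -211639550/209779 ≈ -1008.9)
(R - (-95*55 - 102))/(-48896) = (-211639550/209779 - (-95*55 - 102))/(-48896) = (-211639550/209779 - (-5225 - 102))*(-1/48896) = (-211639550/209779 - 1*(-5327))*(-1/48896) = (-211639550/209779 + 5327)*(-1/48896) = (905853183/209779)*(-1/48896) = -905853183/10257353984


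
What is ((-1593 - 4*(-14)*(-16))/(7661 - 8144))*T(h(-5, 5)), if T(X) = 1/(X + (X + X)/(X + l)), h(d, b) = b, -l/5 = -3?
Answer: 4978/5313 ≈ 0.93695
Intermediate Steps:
l = 15 (l = -5*(-3) = 15)
T(X) = 1/(X + 2*X/(15 + X)) (T(X) = 1/(X + (X + X)/(X + 15)) = 1/(X + (2*X)/(15 + X)) = 1/(X + 2*X/(15 + X)))
((-1593 - 4*(-14)*(-16))/(7661 - 8144))*T(h(-5, 5)) = ((-1593 - 4*(-14)*(-16))/(7661 - 8144))*((15 + 5)/(5*(17 + 5))) = ((-1593 + 56*(-16))/(-483))*((⅕)*20/22) = ((-1593 - 896)*(-1/483))*((⅕)*(1/22)*20) = -2489*(-1/483)*(2/11) = (2489/483)*(2/11) = 4978/5313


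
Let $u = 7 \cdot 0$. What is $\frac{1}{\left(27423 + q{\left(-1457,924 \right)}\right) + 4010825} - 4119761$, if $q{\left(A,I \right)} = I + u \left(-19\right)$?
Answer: $- \frac{16640423277891}{4039172} \approx -4.1198 \cdot 10^{6}$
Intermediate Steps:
$u = 0$
$q{\left(A,I \right)} = I$ ($q{\left(A,I \right)} = I + 0 \left(-19\right) = I + 0 = I$)
$\frac{1}{\left(27423 + q{\left(-1457,924 \right)}\right) + 4010825} - 4119761 = \frac{1}{\left(27423 + 924\right) + 4010825} - 4119761 = \frac{1}{28347 + 4010825} - 4119761 = \frac{1}{4039172} - 4119761 = - \frac{16640423277891}{4039172}$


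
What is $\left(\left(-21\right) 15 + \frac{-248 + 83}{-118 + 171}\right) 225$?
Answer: $- \frac{3793500}{53} \approx -71576.0$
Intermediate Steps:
$\left(\left(-21\right) 15 + \frac{-248 + 83}{-118 + 171}\right) 225 = \left(-315 - \frac{165}{53}\right) 225 = \left(- \frac{16860}{53}\right) 225 = - \frac{3793500}{53}$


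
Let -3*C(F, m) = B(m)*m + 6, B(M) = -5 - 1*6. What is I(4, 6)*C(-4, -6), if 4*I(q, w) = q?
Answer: -24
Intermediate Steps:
B(M) = -11 (B(M) = -5 - 6 = -11)
C(F, m) = -2 + 11*m/3 (C(F, m) = -(-11*m + 6)/3 = -(6 - 11*m)/3 = -2 + 11*m/3)
I(q, w) = q/4
I(4, 6)*C(-4, -6) = ((1/4)*4)*(-2 + (11/3)*(-6)) = 1*(-2 - 22) = 1*(-24) = -24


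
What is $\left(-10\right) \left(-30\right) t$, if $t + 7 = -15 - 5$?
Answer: $-8100$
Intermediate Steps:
$t = -27$ ($t = -7 - 20 = -27$)
$\left(-10\right) \left(-30\right) t = \left(-10\right) \left(-30\right) \left(-27\right) = 300 \left(-27\right) = -8100$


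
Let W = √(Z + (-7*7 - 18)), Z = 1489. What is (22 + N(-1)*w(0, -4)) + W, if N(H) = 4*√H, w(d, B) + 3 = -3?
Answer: 22 - 24*I + 3*√158 ≈ 59.709 - 24.0*I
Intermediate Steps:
w(d, B) = -6 (w(d, B) = -3 - 3 = -6)
W = 3*√158 (W = √(1489 + (-7*7 - 18)) = √(1489 + (-49 - 18)) = √(1489 - 67) = √1422 = 3*√158 ≈ 37.709)
(22 + N(-1)*w(0, -4)) + W = (22 + (4*√(-1))*(-6)) + 3*√158 = (22 + (4*I)*(-6)) + 3*√158 = (22 - 24*I) + 3*√158 = 22 - 24*I + 3*√158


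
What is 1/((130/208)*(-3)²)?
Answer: 8/45 ≈ 0.17778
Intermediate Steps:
1/((130/208)*(-3)²) = 1/((130*(1/208))*9) = 1/((5/8)*9) = 1/(45/8) = 8/45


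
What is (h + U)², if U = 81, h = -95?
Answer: 196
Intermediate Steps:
(h + U)² = (-95 + 81)² = (-14)² = 196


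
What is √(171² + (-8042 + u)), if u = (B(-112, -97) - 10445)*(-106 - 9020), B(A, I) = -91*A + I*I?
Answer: I*√83536457 ≈ 9139.8*I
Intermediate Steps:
B(A, I) = I² - 91*A (B(A, I) = -91*A + I² = I² - 91*A)
u = -83557656 (u = (((-97)² - 91*(-112)) - 10445)*(-106 - 9020) = ((9409 + 10192) - 10445)*(-9126) = (19601 - 10445)*(-9126) = 9156*(-9126) = -83557656)
√(171² + (-8042 + u)) = √(171² + (-8042 - 83557656)) = √(29241 - 83565698) = √(-83536457) = I*√83536457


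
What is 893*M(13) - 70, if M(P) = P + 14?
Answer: 24041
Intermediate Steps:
M(P) = 14 + P
893*M(13) - 70 = 893*(14 + 13) - 70 = 893*27 - 70 = 24111 - 70 = 24041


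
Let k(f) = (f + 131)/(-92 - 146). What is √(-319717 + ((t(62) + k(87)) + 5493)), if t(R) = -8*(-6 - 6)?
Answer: I*√4448379579/119 ≈ 560.47*I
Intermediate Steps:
k(f) = -131/238 - f/238 (k(f) = (131 + f)/(-238) = (131 + f)*(-1/238) = -131/238 - f/238)
t(R) = 96 (t(R) = -8*(-12) = 96)
√(-319717 + ((t(62) + k(87)) + 5493)) = √(-319717 + ((96 + (-131/238 - 1/238*87)) + 5493)) = √(-319717 + ((96 + (-131/238 - 87/238)) + 5493)) = √(-319717 + ((96 - 109/119) + 5493)) = √(-319717 + (11315/119 + 5493)) = √(-319717 + 664982/119) = √(-37381341/119) = I*√4448379579/119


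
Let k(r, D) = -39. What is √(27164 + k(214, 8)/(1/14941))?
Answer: I*√555535 ≈ 745.34*I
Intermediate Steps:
√(27164 + k(214, 8)/(1/14941)) = √(27164 - 39/(1/14941)) = √(27164 - 39/1/14941) = √(27164 - 39*14941) = √(27164 - 582699) = √(-555535) = I*√555535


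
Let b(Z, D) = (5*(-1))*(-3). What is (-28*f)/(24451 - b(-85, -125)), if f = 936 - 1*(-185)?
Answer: -7847/6109 ≈ -1.2845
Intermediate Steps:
b(Z, D) = 15 (b(Z, D) = -5*(-3) = 15)
f = 1121 (f = 936 + 185 = 1121)
(-28*f)/(24451 - b(-85, -125)) = (-28*1121)/(24451 - 1*15) = -31388/(24451 - 15) = -31388/24436 = -31388*1/24436 = -7847/6109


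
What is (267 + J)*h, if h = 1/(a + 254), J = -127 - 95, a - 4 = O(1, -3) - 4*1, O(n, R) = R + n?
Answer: 5/28 ≈ 0.17857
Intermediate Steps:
a = -2 (a = 4 + ((-3 + 1) - 4*1) = 4 + (-2 - 4) = 4 - 6 = -2)
J = -222
h = 1/252 (h = 1/(-2 + 254) = 1/252 ≈ 0.0039683)
(267 + J)*h = (267 - 222)*(1/252) = 45*(1/252) = 5/28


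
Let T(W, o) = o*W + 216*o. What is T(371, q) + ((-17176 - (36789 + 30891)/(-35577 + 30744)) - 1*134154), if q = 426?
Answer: 53026604/537 ≈ 98746.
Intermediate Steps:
T(W, o) = 216*o + W*o (T(W, o) = W*o + 216*o = 216*o + W*o)
T(371, q) + ((-17176 - (36789 + 30891)/(-35577 + 30744)) - 1*134154) = 426*(216 + 371) + ((-17176 - (36789 + 30891)/(-35577 + 30744)) - 1*134154) = 426*587 + ((-17176 - 67680/(-4833)) - 134154) = 250062 + ((-17176 - 67680*(-1)/4833) - 134154) = 250062 + ((-17176 - 1*(-7520/537)) - 134154) = 250062 + ((-17176 + 7520/537) - 134154) = 250062 + (-9215992/537 - 134154) = 250062 - 81256690/537 = 53026604/537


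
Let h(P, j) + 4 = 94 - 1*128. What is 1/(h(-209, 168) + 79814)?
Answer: 1/79776 ≈ 1.2535e-5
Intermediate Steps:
h(P, j) = -38 (h(P, j) = -4 + (94 - 1*128) = -4 + (94 - 128) = -4 - 34 = -38)
1/(h(-209, 168) + 79814) = 1/(-38 + 79814) = 1/79776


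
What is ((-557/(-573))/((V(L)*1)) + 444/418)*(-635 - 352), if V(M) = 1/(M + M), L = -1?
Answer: 34748980/39919 ≈ 870.49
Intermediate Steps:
V(M) = 1/(2*M)
((-557/(-573))/((V(L)*1)) + 444/418)*(-635 - 352) = ((-557/(-573))/((((½)/(-1))*1)) + 444/418)*(-635 - 352) = ((-557*(-1/573))/((((½)*(-1))*1)) + 444*(1/418))*(-987) = (557/(573*((-½*1))) + 222/209)*(-987) = (557/(573*(-½)) + 222/209)*(-987) = ((557/573)*(-2) + 222/209)*(-987) = (-1114/573 + 222/209)*(-987) = -105620/119757*(-987) = 34748980/39919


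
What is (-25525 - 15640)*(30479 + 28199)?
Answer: -2415479870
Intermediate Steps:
(-25525 - 15640)*(30479 + 28199) = -41165*58678 = -2415479870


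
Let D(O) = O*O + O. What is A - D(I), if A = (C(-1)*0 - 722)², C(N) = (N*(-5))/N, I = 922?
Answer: -329722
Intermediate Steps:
C(N) = -5 (C(N) = (-5*N)/N = -5)
D(O) = O + O² (D(O) = O² + O = O + O²)
A = 521284 (A = (-5*0 - 722)² = (0 - 722)² = (-722)² = 521284)
A - D(I) = 521284 - 922*(1 + 922) = 521284 - 922*923 = 521284 - 1*851006 = 521284 - 851006 = -329722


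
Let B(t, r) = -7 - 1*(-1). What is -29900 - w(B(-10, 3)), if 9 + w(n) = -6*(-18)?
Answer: -29999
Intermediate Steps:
B(t, r) = -6 (B(t, r) = -7 + 1 = -6)
w(n) = 99 (w(n) = -9 - 6*(-18) = -9 + 108 = 99)
-29900 - w(B(-10, 3)) = -29900 - 1*99 = -29900 - 99 = -29999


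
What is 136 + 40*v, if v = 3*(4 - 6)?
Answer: -104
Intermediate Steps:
v = -6 (v = 3*(-2) = -6)
136 + 40*v = 136 + 40*(-6) = 136 - 240 = -104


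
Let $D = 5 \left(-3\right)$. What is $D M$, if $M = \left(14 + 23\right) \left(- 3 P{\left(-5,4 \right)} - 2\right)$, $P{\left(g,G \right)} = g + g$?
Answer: $-15540$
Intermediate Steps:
$P{\left(g,G \right)} = 2 g$
$M = 1036$ ($M = \left(14 + 23\right) \left(- 3 \cdot 2 \left(-5\right) - 2\right) = 37 \left(\left(-3\right) \left(-10\right) - 2\right) = 37 \left(30 - 2\right) = 37 \cdot 28 = 1036$)
$D = -15$
$D M = \left(-15\right) 1036 = -15540$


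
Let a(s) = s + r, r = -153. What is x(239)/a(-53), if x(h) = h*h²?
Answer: -13651919/206 ≈ -66272.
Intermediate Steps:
x(h) = h³
a(s) = -153 + s (a(s) = s - 153 = -153 + s)
x(239)/a(-53) = 239³/(-153 - 53) = 13651919/(-206) = 13651919*(-1/206) = -13651919/206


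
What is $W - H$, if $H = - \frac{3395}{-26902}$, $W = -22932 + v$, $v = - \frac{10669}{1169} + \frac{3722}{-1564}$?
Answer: $- \frac{141061345118739}{6148169629} \approx -22944.0$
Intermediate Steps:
$v = - \frac{10518667}{914158}$ ($v = \left(-10669\right) \frac{1}{1169} + 3722 \left(- \frac{1}{1564}\right) = - \frac{10669}{1169} - \frac{1861}{782} = - \frac{10518667}{914158} \approx -11.506$)
$W = - \frac{20973989923}{914158}$ ($W = -22932 - \frac{10518667}{914158} = - \frac{20973989923}{914158} \approx -22944.0$)
$H = \frac{3395}{26902}$ ($H = \left(-3395\right) \left(- \frac{1}{26902}\right) = \frac{3395}{26902} \approx 0.1262$)
$W - H = - \frac{20973989923}{914158} - \frac{3395}{26902} = - \frac{141061345118739}{6148169629}$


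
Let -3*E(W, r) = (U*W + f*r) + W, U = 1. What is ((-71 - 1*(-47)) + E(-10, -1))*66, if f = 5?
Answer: -1034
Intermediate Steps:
E(W, r) = -5*r/3 - 2*W/3 (E(W, r) = -((1*W + 5*r) + W)/3 = -((W + 5*r) + W)/3 = -(2*W + 5*r)/3 = -5*r/3 - 2*W/3)
((-71 - 1*(-47)) + E(-10, -1))*66 = ((-71 - 1*(-47)) + (-5/3*(-1) - ⅔*(-10)))*66 = ((-71 + 47) + (5/3 + 20/3))*66 = (-24 + 25/3)*66 = -47/3*66 = -1034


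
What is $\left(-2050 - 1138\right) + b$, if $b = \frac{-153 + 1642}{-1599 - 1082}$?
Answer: $- \frac{8548517}{2681} \approx -3188.6$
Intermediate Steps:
$b = - \frac{1489}{2681}$ ($b = \frac{1489}{-2681} = 1489 \left(- \frac{1}{2681}\right) = - \frac{1489}{2681} \approx -0.55539$)
$\left(-2050 - 1138\right) + b = \left(-2050 - 1138\right) - \frac{1489}{2681} = -3188 - \frac{1489}{2681} = - \frac{8548517}{2681}$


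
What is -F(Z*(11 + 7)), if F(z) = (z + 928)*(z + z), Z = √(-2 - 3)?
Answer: 3240 - 33408*I*√5 ≈ 3240.0 - 74703.0*I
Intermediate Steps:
Z = I*√5 (Z = √(-5) = I*√5 ≈ 2.2361*I)
F(z) = 2*z*(928 + z) (F(z) = (928 + z)*(2*z) = 2*z*(928 + z))
-F(Z*(11 + 7)) = -2*(I*√5)*(11 + 7)*(928 + (I*√5)*(11 + 7)) = -2*(I*√5)*18*(928 + (I*√5)*18) = -2*18*I*√5*(928 + 18*I*√5) = -36*I*√5*(928 + 18*I*√5)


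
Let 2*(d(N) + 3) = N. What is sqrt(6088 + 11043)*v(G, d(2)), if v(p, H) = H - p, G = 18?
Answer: -20*sqrt(17131) ≈ -2617.7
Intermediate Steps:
d(N) = -3 + N/2
sqrt(6088 + 11043)*v(G, d(2)) = sqrt(6088 + 11043)*((-3 + (1/2)*2) - 1*18) = sqrt(17131)*((-3 + 1) - 18) = sqrt(17131)*(-2 - 18) = sqrt(17131)*(-20) = -20*sqrt(17131)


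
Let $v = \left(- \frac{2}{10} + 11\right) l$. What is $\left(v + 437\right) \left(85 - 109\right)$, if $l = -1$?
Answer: $- \frac{51144}{5} \approx -10229.0$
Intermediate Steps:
$v = - \frac{54}{5}$ ($v = \left(- \frac{2}{10} + 11\right) \left(-1\right) = \left(\left(-2\right) \frac{1}{10} + 11\right) \left(-1\right) = \left(- \frac{1}{5} + 11\right) \left(-1\right) = \frac{54}{5} \left(-1\right) = - \frac{54}{5} \approx -10.8$)
$\left(v + 437\right) \left(85 - 109\right) = \left(- \frac{54}{5} + 437\right) \left(85 - 109\right) = \frac{2131}{5} \left(-24\right) = - \frac{51144}{5}$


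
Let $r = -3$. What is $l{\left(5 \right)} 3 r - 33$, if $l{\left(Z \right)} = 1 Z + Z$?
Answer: $-123$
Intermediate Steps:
$l{\left(Z \right)} = 2 Z$ ($l{\left(Z \right)} = Z + Z = 2 Z$)
$l{\left(5 \right)} 3 r - 33 = 2 \cdot 5 \cdot 3 \left(-3\right) - 33 = 10 \left(-9\right) - 33 = -90 - 33 = -123$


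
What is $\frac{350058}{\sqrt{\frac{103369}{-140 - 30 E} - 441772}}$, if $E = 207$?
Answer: $- \frac{583430 i \sqrt{712560314526}}{935118523} \approx - 526.66 i$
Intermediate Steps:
$\frac{350058}{\sqrt{\frac{103369}{-140 - 30 E} - 441772}} = \frac{350058}{\sqrt{\frac{103369}{-140 - 6210} - 441772}} = \frac{350058}{\sqrt{\frac{103369}{-6350} - 441772}} = \frac{350058}{\sqrt{103369 \left(- \frac{1}{6350}\right) - 441772}} = \frac{350058}{\sqrt{- \frac{103369}{6350} - 441772}} = \frac{350058}{\sqrt{- \frac{2805355569}{6350}}} = \frac{350058}{\frac{1}{1270} i \sqrt{712560314526}} = 350058 \left(- \frac{5 i \sqrt{712560314526}}{2805355569}\right) = - \frac{583430 i \sqrt{712560314526}}{935118523}$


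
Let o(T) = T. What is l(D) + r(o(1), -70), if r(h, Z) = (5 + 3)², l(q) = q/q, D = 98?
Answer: 65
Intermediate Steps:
l(q) = 1
r(h, Z) = 64 (r(h, Z) = 8² = 64)
l(D) + r(o(1), -70) = 1 + 64 = 65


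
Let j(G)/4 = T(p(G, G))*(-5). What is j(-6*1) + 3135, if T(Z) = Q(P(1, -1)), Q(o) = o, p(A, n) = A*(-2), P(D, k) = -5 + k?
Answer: 3255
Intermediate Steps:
p(A, n) = -2*A
T(Z) = -6 (T(Z) = -5 - 1 = -6)
j(G) = 120 (j(G) = 4*(-6*(-5)) = 4*30 = 120)
j(-6*1) + 3135 = 120 + 3135 = 3255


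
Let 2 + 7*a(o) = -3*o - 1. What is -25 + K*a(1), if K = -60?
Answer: 185/7 ≈ 26.429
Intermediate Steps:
a(o) = -3/7 - 3*o/7 (a(o) = -2/7 + (-3*o - 1)/7 = -2/7 + (-1 - 3*o)/7 = -2/7 + (-⅐ - 3*o/7) = -3/7 - 3*o/7)
-25 + K*a(1) = -25 - 60*(-3/7 - 3/7*1) = -25 - 60*(-3/7 - 3/7) = -25 - 60*(-6/7) = -25 + 360/7 = 185/7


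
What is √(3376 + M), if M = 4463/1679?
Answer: √9524575793/1679 ≈ 58.126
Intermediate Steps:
M = 4463/1679 (M = 4463*(1/1679) = 4463/1679 ≈ 2.6581)
√(3376 + M) = √(3376 + 4463/1679) = √(5672767/1679) = √9524575793/1679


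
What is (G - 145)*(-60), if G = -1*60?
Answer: 12300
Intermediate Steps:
G = -60
(G - 145)*(-60) = (-60 - 145)*(-60) = -205*(-60) = 12300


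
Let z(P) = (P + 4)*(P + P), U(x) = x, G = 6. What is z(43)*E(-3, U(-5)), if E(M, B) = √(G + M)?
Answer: 4042*√3 ≈ 7001.0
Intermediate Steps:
z(P) = 2*P*(4 + P) (z(P) = (4 + P)*(2*P) = 2*P*(4 + P))
E(M, B) = √(6 + M)
z(43)*E(-3, U(-5)) = (2*43*(4 + 43))*√(6 - 3) = (2*43*47)*√3 = 4042*√3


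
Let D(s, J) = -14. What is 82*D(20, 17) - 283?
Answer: -1431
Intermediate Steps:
82*D(20, 17) - 283 = 82*(-14) - 283 = -1148 - 283 = -1431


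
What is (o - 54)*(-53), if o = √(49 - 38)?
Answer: 2862 - 53*√11 ≈ 2686.2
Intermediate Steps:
o = √11 ≈ 3.3166
(o - 54)*(-53) = (√11 - 54)*(-53) = (-54 + √11)*(-53) = 2862 - 53*√11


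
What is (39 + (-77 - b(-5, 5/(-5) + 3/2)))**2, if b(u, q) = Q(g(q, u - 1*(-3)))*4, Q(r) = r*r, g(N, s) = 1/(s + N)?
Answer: 128164/81 ≈ 1582.3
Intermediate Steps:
g(N, s) = 1/(N + s)
Q(r) = r**2
b(u, q) = 4/(3 + q + u)**2 (b(u, q) = (1/(q + (u - 1*(-3))))**2*4 = (1/(q + (u + 3)))**2*4 = (1/(q + (3 + u)))**2*4 = (1/(3 + q + u))**2*4 = 4/(3 + q + u)**2)
(39 + (-77 - b(-5, 5/(-5) + 3/2)))**2 = (39 + (-77 - 4/(3 + (5/(-5) + 3/2) - 5)**2))**2 = (39 + (-77 - 4/(3 + (5*(-1/5) + 3*(1/2)) - 5)**2))**2 = (39 + (-77 - 4/(3 + (-1 + 3/2) - 5)**2))**2 = (39 + (-77 - 4/(3 + 1/2 - 5)**2))**2 = (39 + (-77 - 4/(-3/2)**2))**2 = (39 + (-77 - 4*4/9))**2 = (39 + (-77 - 1*16/9))**2 = (39 + (-77 - 16/9))**2 = (39 - 709/9)**2 = (-358/9)**2 = 128164/81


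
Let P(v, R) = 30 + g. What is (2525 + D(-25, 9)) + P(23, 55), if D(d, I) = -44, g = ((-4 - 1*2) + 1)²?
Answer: 2536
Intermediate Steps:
g = 25 (g = ((-4 - 2) + 1)² = (-6 + 1)² = (-5)² = 25)
P(v, R) = 55 (P(v, R) = 30 + 25 = 55)
(2525 + D(-25, 9)) + P(23, 55) = (2525 - 44) + 55 = 2481 + 55 = 2536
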